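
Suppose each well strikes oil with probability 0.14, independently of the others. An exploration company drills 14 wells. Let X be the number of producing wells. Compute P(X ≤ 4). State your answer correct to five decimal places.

X ~ Binomial(14, 0.14); P(X ≤ 4) = Σ C(14,k) p^k (1−p)^(14−k) over k:
  k=0: C(14,0)·0.14^0·0.86^14 = 0.1210538
  k=1: C(14,1)·0.14^1·0.86^13 = 0.2758900
  k=2: C(14,2)·0.14^2·0.86^12 = 0.2919301
  k=3: C(14,3)·0.14^3·0.86^11 = 0.1900940
  k=4: C(14,4)·0.14^4·0.86^10 = 0.0851002
Total = 0.9640681

0.96407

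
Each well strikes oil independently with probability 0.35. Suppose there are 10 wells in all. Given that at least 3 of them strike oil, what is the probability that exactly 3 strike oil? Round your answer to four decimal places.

X ~ Binomial(10, 0.35). Want P(X=3 | X≥3) = P(X=3) / P(X≥3).
P(X=3) = C(10,3)·0.35^3·0.65^7 = 0.252220
P(X≥3) = 1 − 0.013463 − 0.072492 − 0.175653 = 0.738393
Ratio = 0.252220 / 0.738393 = 0.341579

0.3416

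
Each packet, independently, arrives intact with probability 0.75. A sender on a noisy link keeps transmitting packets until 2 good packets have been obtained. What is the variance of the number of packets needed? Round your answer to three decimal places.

0.889

Y = total packets until the second success; negative binomial with r=2, p=0.75.
Var(Y) = r(1−p)/p² = 2·0.25 / 0.75² = 0.88889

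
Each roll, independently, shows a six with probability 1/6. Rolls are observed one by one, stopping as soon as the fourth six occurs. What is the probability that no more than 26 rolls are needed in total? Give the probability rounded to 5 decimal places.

Finishing within 26 rolls ⇔ at least 4 successes in the first 26. With X ~ Binomial(26, 0.166667), P(Y ≤ 26) = 1 − P(X ≤ 3).
  k=0: C(26,0)·0.166667^0·0.833333^26 = 0.0087355
  k=1: C(26,1)·0.166667^1·0.833333^25 = 0.0454246
  k=2: C(26,2)·0.166667^2·0.833333^24 = 0.1135615
  k=3: C(26,3)·0.166667^3·0.833333^23 = 0.1816983
1 − 0.3494199 = 0.6505801

0.65058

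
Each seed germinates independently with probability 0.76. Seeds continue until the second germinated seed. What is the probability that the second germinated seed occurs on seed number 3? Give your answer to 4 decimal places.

0.2772

Y = trial on which the second success occurs; negative binomial, r=2, p=0.76.
P(Y=3) = C(2,1) · p^2 · (1−p)^1
= 2 · 0.5776 · 0.24 = 0.277248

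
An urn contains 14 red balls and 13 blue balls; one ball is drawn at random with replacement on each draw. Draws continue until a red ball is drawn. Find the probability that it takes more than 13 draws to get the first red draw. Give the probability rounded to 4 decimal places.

0.0001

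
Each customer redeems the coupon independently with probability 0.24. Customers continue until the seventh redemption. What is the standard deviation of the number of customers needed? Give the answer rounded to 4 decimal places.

9.6105

Y = total customers until the seventh success; negative binomial with r=7, p=0.24.
SD(Y) = √[r(1−p)/p²] = √(92.361111) = 9.610469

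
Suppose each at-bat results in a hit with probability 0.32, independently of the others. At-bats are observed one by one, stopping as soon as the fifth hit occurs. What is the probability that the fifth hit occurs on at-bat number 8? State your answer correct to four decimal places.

Y = trial on which the fifth success occurs; negative binomial, r=5, p=0.32.
P(Y=8) = C(7,4) · p^5 · (1−p)^3
= 35 · 0.0033554 · 0.31443 = 0.036927

0.0369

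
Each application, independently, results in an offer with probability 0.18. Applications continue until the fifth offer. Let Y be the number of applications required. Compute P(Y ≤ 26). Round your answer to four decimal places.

0.5142

Finishing within 26 applications ⇔ at least 5 successes in the first 26. With X ~ Binomial(26, 0.18), P(Y ≤ 26) = 1 − P(X ≤ 4).
  k=0: C(26,0)·0.18^0·0.82^26 = 0.005743
  k=1: C(26,1)·0.18^1·0.82^25 = 0.032779
  k=2: C(26,2)·0.18^2·0.82^24 = 0.089942
  k=3: C(26,3)·0.18^3·0.82^23 = 0.157946
  k=4: C(26,4)·0.18^4·0.82^22 = 0.199359
1 − 0.485769 = 0.514231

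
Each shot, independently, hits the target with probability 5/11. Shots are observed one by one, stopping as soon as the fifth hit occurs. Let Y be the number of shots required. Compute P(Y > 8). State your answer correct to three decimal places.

Needing more than 8 shots ⇔ fewer than 5 successes in the first 8. With X ~ Binomial(8, 0.454545), P(Y > 8) = P(X ≤ 4).
  k=0: C(8,0)·0.454545^0·0.545455^8 = 0.00784
  k=1: C(8,1)·0.454545^1·0.545455^7 = 0.05224
  k=2: C(8,2)·0.454545^2·0.545455^6 = 0.15236
  k=3: C(8,3)·0.454545^3·0.545455^5 = 0.25393
  k=4: C(8,4)·0.454545^4·0.545455^4 = 0.26451
P(X ≤ 4) = 0.73087

0.731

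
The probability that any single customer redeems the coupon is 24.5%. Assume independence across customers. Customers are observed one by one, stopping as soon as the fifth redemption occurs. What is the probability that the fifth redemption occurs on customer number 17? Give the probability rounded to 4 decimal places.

0.0551

Y = trial on which the fifth success occurs; negative binomial, r=5, p=0.245.
P(Y=17) = C(16,4) · p^5 · (1−p)^12
= 1820 · 0.00088274 · 0.034305 = 0.055114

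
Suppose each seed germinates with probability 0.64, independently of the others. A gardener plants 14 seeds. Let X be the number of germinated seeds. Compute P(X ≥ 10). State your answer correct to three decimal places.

X ~ Binomial(14, 0.64); P(X ≥ 10) = Σ C(14,k) p^k (1−p)^(14−k) over k:
  k=10: C(14,10)·0.64^10·0.36^4 = 0.19384
  k=11: C(14,11)·0.64^11·0.36^3 = 0.12531
  k=12: C(14,12)·0.64^12·0.36^2 = 0.05569
  k=13: C(14,13)·0.64^13·0.36^1 = 0.01523
  k=14: C(14,14)·0.64^14·0.36^0 = 0.00193
Total = 0.39201

0.392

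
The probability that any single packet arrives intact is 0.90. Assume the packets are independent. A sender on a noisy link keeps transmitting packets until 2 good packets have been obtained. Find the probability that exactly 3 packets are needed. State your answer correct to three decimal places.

0.162

Y = trial on which the second success occurs; negative binomial, r=2, p=0.90.
P(Y=3) = C(2,1) · p^2 · (1−p)^1
= 2 · 0.81 · 0.1 = 0.16200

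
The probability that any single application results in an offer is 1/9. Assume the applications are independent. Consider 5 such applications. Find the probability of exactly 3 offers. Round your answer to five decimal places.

0.01084

X ~ Binomial(n=5, p=0.111111).
P(X=3) = C(5,3) · p^3 · (1−p)^2
= 10 · 0.0013717 · 0.79012 = 0.0108385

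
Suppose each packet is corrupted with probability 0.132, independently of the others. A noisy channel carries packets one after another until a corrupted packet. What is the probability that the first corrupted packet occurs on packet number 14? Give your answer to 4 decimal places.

0.0210

Geometric (trials to first success), p = 0.132.
P(Y = 14) = (1−p)^13 · p = 0.15877 · 0.132 = 0.020957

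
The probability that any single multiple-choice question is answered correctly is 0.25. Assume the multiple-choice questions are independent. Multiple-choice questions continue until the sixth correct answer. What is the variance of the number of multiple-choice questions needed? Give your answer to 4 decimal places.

72.0000

Y = total multiple-choice questions until the sixth success; negative binomial with r=6, p=0.25.
Var(Y) = r(1−p)/p² = 6·0.75 / 0.25² = 72.000000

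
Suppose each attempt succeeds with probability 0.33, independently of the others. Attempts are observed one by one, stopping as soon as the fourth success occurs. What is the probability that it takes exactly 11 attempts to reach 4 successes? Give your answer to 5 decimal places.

0.08625

Y = trial on which the fourth success occurs; negative binomial, r=4, p=0.33.
P(Y=11) = C(10,3) · p^4 · (1−p)^7
= 120 · 0.011859 · 0.060607 = 0.0862503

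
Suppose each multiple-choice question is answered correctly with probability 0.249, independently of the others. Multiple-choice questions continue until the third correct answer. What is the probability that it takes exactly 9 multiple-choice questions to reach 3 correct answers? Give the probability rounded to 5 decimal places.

Y = trial on which the third success occurs; negative binomial, r=3, p=0.249.
P(Y=9) = C(8,2) · p^3 · (1−p)^6
= 28 · 0.015438 · 0.17941 = 0.0775525

0.07755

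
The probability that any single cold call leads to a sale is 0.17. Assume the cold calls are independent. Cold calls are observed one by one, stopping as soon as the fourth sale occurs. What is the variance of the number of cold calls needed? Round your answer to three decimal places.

114.879

Y = total cold calls until the fourth success; negative binomial with r=4, p=0.17.
Var(Y) = r(1−p)/p² = 4·0.83 / 0.17² = 114.87889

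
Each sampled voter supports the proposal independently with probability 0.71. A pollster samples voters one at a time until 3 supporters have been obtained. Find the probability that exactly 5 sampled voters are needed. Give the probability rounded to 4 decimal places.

Y = trial on which the third success occurs; negative binomial, r=3, p=0.71.
P(Y=5) = C(4,2) · p^3 · (1−p)^2
= 6 · 0.35791 · 0.0841 = 0.180602

0.1806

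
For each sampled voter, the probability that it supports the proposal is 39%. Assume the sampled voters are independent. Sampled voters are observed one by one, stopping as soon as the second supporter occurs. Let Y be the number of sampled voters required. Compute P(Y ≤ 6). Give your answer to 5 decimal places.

0.75084

Finishing within 6 sampled voters ⇔ at least 2 successes in the first 6. With X ~ Binomial(6, 0.39), P(Y ≤ 6) = 1 − P(X ≤ 1).
  k=0: C(6,0)·0.39^0·0.61^6 = 0.0515204
  k=1: C(6,1)·0.39^1·0.61^5 = 0.1976355
1 − 0.2491559 = 0.7508441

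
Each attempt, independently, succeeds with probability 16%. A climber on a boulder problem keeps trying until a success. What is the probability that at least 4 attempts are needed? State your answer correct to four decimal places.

0.5927

Y = number of attempts to the first success; geometric, p = 0.16.
P(Y > 3) = P(first 3 all fail) = (1−p)^3 = 0.592704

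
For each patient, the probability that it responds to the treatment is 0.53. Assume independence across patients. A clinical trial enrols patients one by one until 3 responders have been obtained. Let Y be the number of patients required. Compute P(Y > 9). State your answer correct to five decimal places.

Needing more than 9 patients ⇔ fewer than 3 successes in the first 9. With X ~ Binomial(9, 0.53), P(Y > 9) = P(X ≤ 2).
  k=0: C(9,0)·0.53^0·0.47^9 = 0.0011191
  k=1: C(9,1)·0.53^1·0.47^8 = 0.0113580
  k=2: C(9,2)·0.53^2·0.47^7 = 0.0512318
P(X ≤ 2) = 0.0637089

0.06371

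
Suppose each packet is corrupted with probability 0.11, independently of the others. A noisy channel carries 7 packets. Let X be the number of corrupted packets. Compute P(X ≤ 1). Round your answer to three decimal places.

0.825

X ~ Binomial(7, 0.11); P(X ≤ 1) = Σ C(7,k) p^k (1−p)^(7−k) over k:
  k=0: C(7,0)·0.11^0·0.89^7 = 0.44231
  k=1: C(7,1)·0.11^1·0.89^6 = 0.38268
Total = 0.82499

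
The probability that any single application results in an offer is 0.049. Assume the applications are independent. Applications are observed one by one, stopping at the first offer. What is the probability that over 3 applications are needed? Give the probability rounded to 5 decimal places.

Y = number of applications to the first success; geometric, p = 0.049.
P(Y > 3) = P(first 3 all fail) = (1−p)^3 = 0.8600854

0.86009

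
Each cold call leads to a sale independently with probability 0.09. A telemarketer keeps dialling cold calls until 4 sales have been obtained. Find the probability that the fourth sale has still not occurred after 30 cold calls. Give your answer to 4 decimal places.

Needing more than 30 cold calls ⇔ fewer than 4 successes in the first 30. With X ~ Binomial(30, 0.09), P(Y > 30) = P(X ≤ 3).
  k=0: C(30,0)·0.09^0·0.91^30 = 0.059053
  k=1: C(30,1)·0.09^1·0.91^29 = 0.175212
  k=2: C(30,2)·0.09^2·0.91^28 = 0.251266
  k=3: C(30,3)·0.09^3·0.91^27 = 0.231938
P(X ≤ 3) = 0.717468

0.7175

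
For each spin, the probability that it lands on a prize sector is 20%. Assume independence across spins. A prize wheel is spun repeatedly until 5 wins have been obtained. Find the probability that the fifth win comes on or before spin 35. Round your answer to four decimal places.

Finishing within 35 spins ⇔ at least 5 successes in the first 35. With X ~ Binomial(35, 0.20), P(Y ≤ 35) = 1 − P(X ≤ 4).
  k=0: C(35,0)·0.20^0·0.80^35 = 0.000406
  k=1: C(35,1)·0.20^1·0.80^34 = 0.003549
  k=2: C(35,2)·0.20^2·0.80^33 = 0.015085
  k=3: C(35,3)·0.20^3·0.80^32 = 0.041484
  k=4: C(35,4)·0.20^4·0.80^31 = 0.082968
1 − 0.143492 = 0.856508

0.8565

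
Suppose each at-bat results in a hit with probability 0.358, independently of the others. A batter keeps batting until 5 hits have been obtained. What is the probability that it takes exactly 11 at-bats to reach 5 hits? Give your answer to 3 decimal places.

0.086

Y = trial on which the fifth success occurs; negative binomial, r=5, p=0.358.
P(Y=11) = C(10,4) · p^5 · (1−p)^6
= 210 · 0.0058805 · 0.070018 = 0.08647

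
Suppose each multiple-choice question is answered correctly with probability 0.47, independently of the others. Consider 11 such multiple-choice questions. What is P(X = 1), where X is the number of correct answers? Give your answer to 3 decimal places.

0.009

X ~ Binomial(n=11, p=0.47).
P(X=1) = C(11,1) · p^1 · (1−p)^10
= 11 · 0.47 · 0.0017489 = 0.00904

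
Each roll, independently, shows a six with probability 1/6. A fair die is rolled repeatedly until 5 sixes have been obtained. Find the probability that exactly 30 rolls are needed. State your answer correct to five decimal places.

Y = trial on which the fifth success occurs; negative binomial, r=5, p=0.166667.
P(Y=30) = C(29,4) · p^5 · (1−p)^25
= 23751 · 0.0001286 · 0.010483 = 0.0320180

0.03202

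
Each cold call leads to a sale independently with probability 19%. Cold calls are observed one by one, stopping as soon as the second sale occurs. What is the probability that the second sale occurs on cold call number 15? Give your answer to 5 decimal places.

Y = trial on which the second success occurs; negative binomial, r=2, p=0.19.
P(Y=15) = C(14,1) · p^2 · (1−p)^13
= 14 · 0.0361 · 0.064611 = 0.0326543

0.03265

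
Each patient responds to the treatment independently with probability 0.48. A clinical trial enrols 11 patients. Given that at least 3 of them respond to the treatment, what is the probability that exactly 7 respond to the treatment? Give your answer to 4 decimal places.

X ~ Binomial(11, 0.48). Want P(X=7 | X≥3) = P(X=7) / P(X≥3).
P(X=7) = C(11,7)·0.48^7·0.52^4 = 0.141650
P(X≥3) = 1 − 0.000752 − 0.007633 − 0.035227 = 0.956389
Ratio = 0.141650 / 0.956389 = 0.148109

0.1481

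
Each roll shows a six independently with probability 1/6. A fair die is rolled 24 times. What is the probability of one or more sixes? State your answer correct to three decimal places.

P(at least one) = 1 − P(none) = 1 − (1 − 0.166667)^24
= 1 − 0.01258 = 0.98742

0.987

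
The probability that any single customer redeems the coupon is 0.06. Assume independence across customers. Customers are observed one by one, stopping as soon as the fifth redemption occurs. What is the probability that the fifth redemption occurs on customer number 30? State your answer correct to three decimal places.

0.004

Y = trial on which the fifth success occurs; negative binomial, r=5, p=0.06.
P(Y=30) = C(29,4) · p^5 · (1−p)^25
= 23751 · 7.776e-07 · 0.21291 = 0.00393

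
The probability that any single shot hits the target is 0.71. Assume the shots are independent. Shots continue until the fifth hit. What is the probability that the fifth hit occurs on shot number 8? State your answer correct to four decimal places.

Y = trial on which the fifth success occurs; negative binomial, r=5, p=0.71.
P(Y=8) = C(7,4) · p^5 · (1−p)^3
= 35 · 0.18042 · 0.024389 = 0.154012

0.1540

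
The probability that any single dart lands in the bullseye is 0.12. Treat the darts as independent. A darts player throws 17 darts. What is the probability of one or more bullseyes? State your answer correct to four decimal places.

0.8862

P(at least one) = 1 − P(none) = 1 − (1 − 0.12)^17
= 1 − 0.113817 = 0.886183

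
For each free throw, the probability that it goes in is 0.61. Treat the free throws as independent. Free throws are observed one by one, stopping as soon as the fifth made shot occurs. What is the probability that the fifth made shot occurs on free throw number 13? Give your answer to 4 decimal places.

Y = trial on which the fifth success occurs; negative binomial, r=5, p=0.61.
P(Y=13) = C(12,4) · p^5 · (1−p)^8
= 495 · 0.08446 · 0.0005352 = 0.022375

0.0224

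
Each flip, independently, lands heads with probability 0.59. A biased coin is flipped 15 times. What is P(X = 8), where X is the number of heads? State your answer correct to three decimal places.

X ~ Binomial(n=15, p=0.59).
P(X=8) = C(15,8) · p^8 · (1−p)^7
= 6435 · 0.014683 · 0.0019475 = 0.18401

0.184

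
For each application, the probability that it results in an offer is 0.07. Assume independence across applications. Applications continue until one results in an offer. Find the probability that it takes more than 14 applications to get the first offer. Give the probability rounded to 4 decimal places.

0.3620

Y = number of applications to the first success; geometric, p = 0.07.
P(Y > 14) = P(first 14 all fail) = (1−p)^14 = 0.362044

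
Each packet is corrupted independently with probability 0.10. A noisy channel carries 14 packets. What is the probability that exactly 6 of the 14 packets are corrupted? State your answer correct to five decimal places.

0.00129

X ~ Binomial(n=14, p=0.10).
P(X=6) = C(14,6) · p^6 · (1−p)^8
= 3003 · 1e-06 · 0.43047 = 0.0012927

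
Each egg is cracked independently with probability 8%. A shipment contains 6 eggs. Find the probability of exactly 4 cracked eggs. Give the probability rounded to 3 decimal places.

0.001

X ~ Binomial(n=6, p=0.08).
P(X=4) = C(6,4) · p^4 · (1−p)^2
= 15 · 4.096e-05 · 0.8464 = 0.00052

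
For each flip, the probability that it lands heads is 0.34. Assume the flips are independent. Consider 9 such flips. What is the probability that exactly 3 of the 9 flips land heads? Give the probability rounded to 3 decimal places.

0.273

X ~ Binomial(n=9, p=0.34).
P(X=3) = C(9,3) · p^3 · (1−p)^6
= 84 · 0.039304 · 0.082654 = 0.27288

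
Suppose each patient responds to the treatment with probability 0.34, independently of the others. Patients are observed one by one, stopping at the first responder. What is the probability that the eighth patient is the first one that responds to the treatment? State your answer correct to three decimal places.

0.019

Geometric (trials to first success), p = 0.34.
P(Y = 8) = (1−p)^7 · p = 0.054552 · 0.34 = 0.01855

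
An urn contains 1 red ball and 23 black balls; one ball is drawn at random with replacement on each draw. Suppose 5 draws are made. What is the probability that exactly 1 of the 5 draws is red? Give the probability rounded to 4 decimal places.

X ~ Binomial(n=5, p=0.041667).
P(X=1) = C(5,1) · p^1 · (1−p)^4
= 5 · 0.041667 · 0.84346 = 0.175722

0.1757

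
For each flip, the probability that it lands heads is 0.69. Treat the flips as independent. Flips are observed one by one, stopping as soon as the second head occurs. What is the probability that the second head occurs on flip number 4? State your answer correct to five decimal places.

0.13726

Y = trial on which the second success occurs; negative binomial, r=2, p=0.69.
P(Y=4) = C(3,1) · p^2 · (1−p)^2
= 3 · 0.4761 · 0.0961 = 0.1372596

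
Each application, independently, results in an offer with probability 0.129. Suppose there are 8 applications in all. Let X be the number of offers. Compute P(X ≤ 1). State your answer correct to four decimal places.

X ~ Binomial(8, 0.129); P(X ≤ 1) = Σ C(8,k) p^k (1−p)^(8−k) over k:
  k=0: C(8,0)·0.129^0·0.871^8 = 0.331242
  k=1: C(8,1)·0.129^1·0.871^7 = 0.392470
Total = 0.723712

0.7237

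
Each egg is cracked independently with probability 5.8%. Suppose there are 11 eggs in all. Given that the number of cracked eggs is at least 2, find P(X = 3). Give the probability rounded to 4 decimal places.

0.1527

X ~ Binomial(11, 0.058). Want P(X=3 | X≥2) = P(X=3) / P(X≥2).
P(X=3) = C(11,3)·0.058^3·0.942^8 = 0.019961
P(X≥2) = 1 − 0.518275 − 0.351018 = 0.130707
Ratio = 0.019961 / 0.130707 = 0.152713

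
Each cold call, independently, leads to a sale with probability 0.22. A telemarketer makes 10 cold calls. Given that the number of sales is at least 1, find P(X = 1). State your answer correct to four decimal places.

0.2565

X ~ Binomial(10, 0.22). Want P(X=1 | X≥1) = P(X=1) / P(X≥1).
P(X=1) = C(10,1)·0.22^1·0.78^9 = 0.235112
P(X≥1) = 1 − 0.083358 = 0.916642
Ratio = 0.235112 / 0.916642 = 0.256492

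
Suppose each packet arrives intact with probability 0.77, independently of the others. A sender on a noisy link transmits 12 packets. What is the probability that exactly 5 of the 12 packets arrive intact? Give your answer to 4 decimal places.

0.0073

X ~ Binomial(n=12, p=0.77).
P(X=5) = C(12,5) · p^5 · (1−p)^7
= 792 · 0.27068 · 3.4048e-05 = 0.007299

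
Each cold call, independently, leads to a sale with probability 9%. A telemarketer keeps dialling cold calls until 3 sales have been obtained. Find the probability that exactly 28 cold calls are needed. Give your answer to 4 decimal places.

Y = trial on which the third success occurs; negative binomial, r=3, p=0.09.
P(Y=28) = C(27,2) · p^3 · (1−p)^25
= 351 · 0.000729 · 0.094631 = 0.024214

0.0242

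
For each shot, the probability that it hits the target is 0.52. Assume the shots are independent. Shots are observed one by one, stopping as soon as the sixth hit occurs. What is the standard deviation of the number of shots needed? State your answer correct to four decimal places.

3.2636

Y = total shots until the sixth success; negative binomial with r=6, p=0.52.
SD(Y) = √[r(1−p)/p²] = √(10.650888) = 3.263570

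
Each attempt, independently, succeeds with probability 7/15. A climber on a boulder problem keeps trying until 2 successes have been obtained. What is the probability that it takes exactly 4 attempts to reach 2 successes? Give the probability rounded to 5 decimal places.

Y = trial on which the second success occurs; negative binomial, r=2, p=0.466667.
P(Y=4) = C(3,1) · p^2 · (1−p)^2
= 3 · 0.21778 · 0.28444 = 0.1858370

0.18584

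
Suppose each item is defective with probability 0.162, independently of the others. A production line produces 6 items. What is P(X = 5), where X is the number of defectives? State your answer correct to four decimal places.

0.0006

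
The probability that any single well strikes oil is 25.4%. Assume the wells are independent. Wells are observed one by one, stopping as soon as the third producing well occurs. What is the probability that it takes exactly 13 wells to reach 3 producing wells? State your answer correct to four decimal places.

0.0577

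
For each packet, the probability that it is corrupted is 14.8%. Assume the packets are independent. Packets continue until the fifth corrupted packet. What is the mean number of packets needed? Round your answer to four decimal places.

Y = total packets until the fifth success; negative binomial with r=5, p=0.148.
E[Y] = r / p = 5 / 0.148 = 33.783784

33.7838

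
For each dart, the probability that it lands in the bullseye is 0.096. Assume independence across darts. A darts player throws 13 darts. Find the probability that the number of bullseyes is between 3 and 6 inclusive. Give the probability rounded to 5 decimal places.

X ~ Binomial(13, 0.096); P(3 ≤ X ≤ 6) = Σ C(13,k) p^k (1−p)^(13−k) over k:
  k=3: C(13,3)·0.096^3·0.904^10 = 0.0922283
  k=4: C(13,4)·0.096^4·0.904^9 = 0.0244854
  k=5: C(13,5)·0.096^5·0.904^8 = 0.0046804
  k=6: C(13,6)·0.096^6·0.904^7 = 0.0006627
Total = 0.1220567

0.12206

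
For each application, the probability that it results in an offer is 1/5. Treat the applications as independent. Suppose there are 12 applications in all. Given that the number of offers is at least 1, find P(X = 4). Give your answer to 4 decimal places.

0.1427

X ~ Binomial(12, 0.20). Want P(X=4 | X≥1) = P(X=4) / P(X≥1).
P(X=4) = C(12,4)·0.20^4·0.80^8 = 0.132876
P(X≥1) = 1 − 0.068719 = 0.931281
Ratio = 0.132876 / 0.931281 = 0.142680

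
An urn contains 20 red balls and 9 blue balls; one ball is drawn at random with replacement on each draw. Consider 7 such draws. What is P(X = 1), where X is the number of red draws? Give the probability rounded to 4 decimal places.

0.0043

X ~ Binomial(n=7, p=0.689655).
P(X=1) = C(7,1) · p^1 · (1−p)^6
= 7 · 0.68966 · 0.00089344 = 0.004313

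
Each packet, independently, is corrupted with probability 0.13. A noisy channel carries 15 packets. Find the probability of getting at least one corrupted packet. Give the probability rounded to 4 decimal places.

0.8762

P(at least one) = 1 − P(none) = 1 − (1 − 0.13)^15
= 1 − 0.123819 = 0.876181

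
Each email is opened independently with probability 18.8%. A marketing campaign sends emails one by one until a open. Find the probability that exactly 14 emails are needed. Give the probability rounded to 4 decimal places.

0.0125

Geometric (trials to first success), p = 0.188.
P(Y = 14) = (1−p)^13 · p = 0.066716 · 0.188 = 0.012543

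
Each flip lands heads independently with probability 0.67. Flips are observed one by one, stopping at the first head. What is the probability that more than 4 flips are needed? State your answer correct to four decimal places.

0.0119

Y = number of flips to the first success; geometric, p = 0.67.
P(Y > 4) = P(first 4 all fail) = (1−p)^4 = 0.011859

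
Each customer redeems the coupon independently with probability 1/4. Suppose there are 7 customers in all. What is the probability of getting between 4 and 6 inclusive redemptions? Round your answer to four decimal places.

0.0705

X ~ Binomial(7, 0.25); P(4 ≤ X ≤ 6) = Σ C(7,k) p^k (1−p)^(7−k) over k:
  k=4: C(7,4)·0.25^4·0.75^3 = 0.057678
  k=5: C(7,5)·0.25^5·0.75^2 = 0.011536
  k=6: C(7,6)·0.25^6·0.75^1 = 0.001282
Total = 0.070496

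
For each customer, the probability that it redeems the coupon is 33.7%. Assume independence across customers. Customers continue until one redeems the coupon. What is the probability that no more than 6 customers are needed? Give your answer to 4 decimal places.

0.9151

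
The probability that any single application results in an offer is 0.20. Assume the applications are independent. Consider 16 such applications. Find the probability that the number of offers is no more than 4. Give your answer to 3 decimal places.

X ~ Binomial(16, 0.20); P(X ≤ 4) = Σ C(16,k) p^k (1−p)^(16−k) over k:
  k=0: C(16,0)·0.20^0·0.80^16 = 0.02815
  k=1: C(16,1)·0.20^1·0.80^15 = 0.11259
  k=2: C(16,2)·0.20^2·0.80^14 = 0.21111
  k=3: C(16,3)·0.20^3·0.80^13 = 0.24629
  k=4: C(16,4)·0.20^4·0.80^12 = 0.20011
Total = 0.79825

0.798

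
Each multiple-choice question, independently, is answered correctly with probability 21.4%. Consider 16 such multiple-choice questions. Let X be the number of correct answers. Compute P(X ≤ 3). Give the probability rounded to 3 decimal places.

0.542

X ~ Binomial(16, 0.214); P(X ≤ 3) = Σ C(16,k) p^k (1−p)^(16−k) over k:
  k=0: C(16,0)·0.214^0·0.786^16 = 0.02122
  k=1: C(16,1)·0.214^1·0.786^15 = 0.09244
  k=2: C(16,2)·0.214^2·0.786^14 = 0.18877
  k=3: C(16,3)·0.214^3·0.786^13 = 0.23984
Total = 0.54227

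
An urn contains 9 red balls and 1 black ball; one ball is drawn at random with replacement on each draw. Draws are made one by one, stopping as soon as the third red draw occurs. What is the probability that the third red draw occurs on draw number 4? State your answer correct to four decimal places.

0.2187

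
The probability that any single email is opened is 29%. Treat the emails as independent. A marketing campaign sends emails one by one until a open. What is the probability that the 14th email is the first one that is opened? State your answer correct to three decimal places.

Geometric (trials to first success), p = 0.29.
P(Y = 14) = (1−p)^13 · p = 0.011651 · 0.29 = 0.00338

0.003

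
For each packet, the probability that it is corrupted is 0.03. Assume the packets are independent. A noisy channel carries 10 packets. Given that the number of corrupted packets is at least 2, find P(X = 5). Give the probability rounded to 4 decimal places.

0.0002

X ~ Binomial(10, 0.03). Want P(X=5 | X≥2) = P(X=5) / P(X≥2).
P(X=5) = C(10,5)·0.03^5·0.97^5 = 0.000005
P(X≥2) = 1 − 0.737424 − 0.228069 = 0.034507
Ratio = 0.000005 / 0.034507 = 0.000152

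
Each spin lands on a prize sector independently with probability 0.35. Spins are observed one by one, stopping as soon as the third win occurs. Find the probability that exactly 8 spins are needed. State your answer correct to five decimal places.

0.10447

Y = trial on which the third success occurs; negative binomial, r=3, p=0.35.
P(Y=8) = C(7,2) · p^3 · (1−p)^5
= 21 · 0.042875 · 0.11603 = 0.1044697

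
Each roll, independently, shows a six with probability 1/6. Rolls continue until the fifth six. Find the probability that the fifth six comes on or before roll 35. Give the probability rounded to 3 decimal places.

0.716

Finishing within 35 rolls ⇔ at least 5 successes in the first 35. With X ~ Binomial(35, 0.166667), P(Y ≤ 35) = 1 − P(X ≤ 4).
  k=0: C(35,0)·0.166667^0·0.833333^35 = 0.00169
  k=1: C(35,1)·0.166667^1·0.833333^34 = 0.01185
  k=2: C(35,2)·0.166667^2·0.833333^33 = 0.04029
  k=3: C(35,3)·0.166667^3·0.833333^32 = 0.08865
  k=4: C(35,4)·0.166667^4·0.833333^31 = 0.14183
1 − 0.28432 = 0.71568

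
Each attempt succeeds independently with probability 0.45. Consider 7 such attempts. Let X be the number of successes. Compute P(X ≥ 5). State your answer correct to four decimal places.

0.1529

X ~ Binomial(7, 0.45); P(X ≥ 5) = Σ C(7,k) p^k (1−p)^(7−k) over k:
  k=5: C(7,5)·0.45^5·0.55^2 = 0.117221
  k=6: C(7,6)·0.45^6·0.55^1 = 0.031969
  k=7: C(7,7)·0.45^7·0.55^0 = 0.003737
Total = 0.152928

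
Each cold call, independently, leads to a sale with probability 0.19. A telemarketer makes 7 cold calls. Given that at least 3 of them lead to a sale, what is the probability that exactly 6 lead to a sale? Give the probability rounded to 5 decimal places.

0.00203

X ~ Binomial(7, 0.19). Want P(X=6 | X≥3) = P(X=6) / P(X≥3).
P(X=6) = C(7,6)·0.19^6·0.81^1 = 0.0002668
P(X≥3) = 1 − 0.2287679 − 0.3756313 − 0.2643331 = 0.1312677
Ratio = 0.0002668 / 0.1312677 = 0.0020321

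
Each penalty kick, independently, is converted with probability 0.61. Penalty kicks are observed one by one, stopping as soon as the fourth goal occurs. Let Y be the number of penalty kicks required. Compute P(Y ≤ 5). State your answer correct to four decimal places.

0.3545

Finishing within 5 penalty kicks ⇔ at least 4 successes in the first 5. With X ~ Binomial(5, 0.61), P(Y ≤ 5) = 1 − P(X ≤ 3).
  k=0: C(5,0)·0.61^0·0.39^5 = 0.009022
  k=1: C(5,1)·0.61^1·0.39^4 = 0.070560
  k=2: C(5,2)·0.61^2·0.39^3 = 0.220726
  k=3: C(5,3)·0.61^3·0.39^2 = 0.345238
1 − 0.645546 = 0.354454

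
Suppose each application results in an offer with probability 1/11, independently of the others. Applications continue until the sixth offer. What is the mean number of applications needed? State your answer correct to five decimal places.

66.00000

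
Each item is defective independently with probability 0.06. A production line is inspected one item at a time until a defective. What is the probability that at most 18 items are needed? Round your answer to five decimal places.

0.67168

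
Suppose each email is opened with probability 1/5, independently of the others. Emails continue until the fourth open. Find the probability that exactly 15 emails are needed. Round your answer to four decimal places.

0.0500

Y = trial on which the fourth success occurs; negative binomial, r=4, p=0.20.
P(Y=15) = C(14,3) · p^4 · (1−p)^11
= 364 · 0.0016 · 0.085899 = 0.050028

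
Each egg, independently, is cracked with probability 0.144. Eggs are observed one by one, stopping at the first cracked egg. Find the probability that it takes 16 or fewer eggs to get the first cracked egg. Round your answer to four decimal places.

0.9169

Y = number of eggs to the first success; geometric, p = 0.144.
P(Y ≤ 16) = 1 − (1−p)^16 = 1 − 0.083096 = 0.916904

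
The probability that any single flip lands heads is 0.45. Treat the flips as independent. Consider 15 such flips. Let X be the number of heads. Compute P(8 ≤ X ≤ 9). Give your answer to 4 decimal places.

0.2696

X ~ Binomial(15, 0.45); P(8 ≤ X ≤ 9) = Σ C(15,k) p^k (1−p)^(15−k) over k:
  k=8: C(15,8)·0.45^8·0.55^7 = 0.164736
  k=9: C(15,9)·0.45^9·0.55^6 = 0.104832
Total = 0.269567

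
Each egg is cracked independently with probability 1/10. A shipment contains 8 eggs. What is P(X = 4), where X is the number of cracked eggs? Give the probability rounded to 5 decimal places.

0.00459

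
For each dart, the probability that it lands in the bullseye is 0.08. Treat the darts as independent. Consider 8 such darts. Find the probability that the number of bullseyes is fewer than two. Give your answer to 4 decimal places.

0.8702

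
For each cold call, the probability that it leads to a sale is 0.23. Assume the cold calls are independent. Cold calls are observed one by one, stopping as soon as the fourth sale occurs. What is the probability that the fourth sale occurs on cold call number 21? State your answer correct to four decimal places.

0.0375

Y = trial on which the fourth success occurs; negative binomial, r=4, p=0.23.
P(Y=21) = C(20,3) · p^4 · (1−p)^17
= 1140 · 0.0027984 · 0.011758 = 0.037511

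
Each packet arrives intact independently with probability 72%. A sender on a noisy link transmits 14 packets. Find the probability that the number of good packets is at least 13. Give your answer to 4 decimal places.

X ~ Binomial(14, 0.72); P(X ≥ 13) = Σ C(14,k) p^k (1−p)^(14−k) over k:
  k=13: C(14,13)·0.72^13·0.28^1 = 0.054778
  k=14: C(14,14)·0.72^14·0.28^0 = 0.010061
Total = 0.064840

0.0648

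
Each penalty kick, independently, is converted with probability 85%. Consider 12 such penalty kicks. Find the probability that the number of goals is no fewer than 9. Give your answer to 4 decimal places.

X ~ Binomial(12, 0.85); P(X ≥ 9) = Σ C(12,k) p^k (1−p)^(12−k) over k:
  k=9: C(12,9)·0.85^9·0.15^3 = 0.171976
  k=10: C(12,10)·0.85^10·0.15^2 = 0.292358
  k=11: C(12,11)·0.85^11·0.15^1 = 0.301218
  k=12: C(12,12)·0.85^12·0.15^0 = 0.142242
Total = 0.907794

0.9078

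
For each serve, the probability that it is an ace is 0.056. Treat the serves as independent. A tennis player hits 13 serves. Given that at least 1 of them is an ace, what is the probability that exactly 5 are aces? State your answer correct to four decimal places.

X ~ Binomial(13, 0.056). Want P(X=5 | X≥1) = P(X=5) / P(X≥1).
P(X=5) = C(13,5)·0.056^5·0.944^8 = 0.000447
P(X≥1) = 1 − 0.472755 = 0.527245
Ratio = 0.000447 / 0.527245 = 0.000848

0.0008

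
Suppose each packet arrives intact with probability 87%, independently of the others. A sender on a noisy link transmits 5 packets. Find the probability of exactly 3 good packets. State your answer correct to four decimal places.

0.1113

X ~ Binomial(n=5, p=0.87).
P(X=3) = C(5,3) · p^3 · (1−p)^2
= 10 · 0.6585 · 0.0169 = 0.111287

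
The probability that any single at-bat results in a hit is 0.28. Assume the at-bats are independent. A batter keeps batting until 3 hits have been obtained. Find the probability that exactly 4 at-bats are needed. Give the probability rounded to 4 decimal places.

0.0474

Y = trial on which the third success occurs; negative binomial, r=3, p=0.28.
P(Y=4) = C(3,2) · p^3 · (1−p)^1
= 3 · 0.021952 · 0.72 = 0.047416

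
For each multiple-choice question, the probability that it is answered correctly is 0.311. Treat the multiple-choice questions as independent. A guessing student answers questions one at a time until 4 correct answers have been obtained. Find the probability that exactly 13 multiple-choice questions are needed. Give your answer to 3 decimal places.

Y = trial on which the fourth success occurs; negative binomial, r=4, p=0.311.
P(Y=13) = C(12,3) · p^4 · (1−p)^9
= 220 · 0.009355 · 0.034992 = 0.07202

0.072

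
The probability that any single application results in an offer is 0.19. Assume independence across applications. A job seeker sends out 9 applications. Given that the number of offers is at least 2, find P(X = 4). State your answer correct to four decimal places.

X ~ Binomial(9, 0.19). Want P(X=4 | X≥2) = P(X=4) / P(X≥2).
P(X=4) = C(9,4)·0.19^4·0.81^5 = 0.057255
P(X≥2) = 1 − 0.150095 − 0.316866 = 0.533039
Ratio = 0.057255 / 0.533039 = 0.107412

0.1074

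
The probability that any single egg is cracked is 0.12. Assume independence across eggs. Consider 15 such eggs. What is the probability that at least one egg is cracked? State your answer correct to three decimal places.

P(at least one) = 1 − P(none) = 1 − (1 − 0.12)^15
= 1 − 0.14697 = 0.85303

0.853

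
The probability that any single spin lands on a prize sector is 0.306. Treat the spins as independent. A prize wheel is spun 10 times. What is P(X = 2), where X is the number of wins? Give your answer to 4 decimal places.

0.2267

X ~ Binomial(n=10, p=0.306).
P(X=2) = C(10,2) · p^2 · (1−p)^8
= 45 · 0.093636 · 0.053812 = 0.226742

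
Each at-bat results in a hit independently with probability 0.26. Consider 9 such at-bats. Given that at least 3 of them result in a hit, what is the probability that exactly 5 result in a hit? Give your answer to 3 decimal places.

0.105

X ~ Binomial(9, 0.26). Want P(X=5 | X≥3) = P(X=5) / P(X≥3).
P(X=5) = C(9,5)·0.26^5·0.74^4 = 0.04489
P(X≥3) = 1 − 0.06654 − 0.21041 − 0.29571 = 0.42733
Ratio = 0.04489 / 0.42733 = 0.10505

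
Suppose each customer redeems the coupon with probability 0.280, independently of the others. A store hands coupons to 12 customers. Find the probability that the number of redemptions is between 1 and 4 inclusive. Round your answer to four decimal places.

0.7552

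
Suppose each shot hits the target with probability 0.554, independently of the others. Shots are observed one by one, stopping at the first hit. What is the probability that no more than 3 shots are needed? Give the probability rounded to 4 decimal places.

0.9113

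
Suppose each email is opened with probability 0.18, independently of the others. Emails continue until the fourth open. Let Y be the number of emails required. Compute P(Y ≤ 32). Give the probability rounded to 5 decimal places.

Finishing within 32 emails ⇔ at least 4 successes in the first 32. With X ~ Binomial(32, 0.18), P(Y ≤ 32) = 1 − P(X ≤ 3).
  k=0: C(32,0)·0.18^0·0.82^32 = 0.0017460
  k=1: C(32,1)·0.18^1·0.82^31 = 0.0122646
  k=2: C(32,2)·0.18^2·0.82^30 = 0.0417294
  k=3: C(32,3)·0.18^3·0.82^29 = 0.0916011
1 − 0.1473411 = 0.8526589

0.85266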